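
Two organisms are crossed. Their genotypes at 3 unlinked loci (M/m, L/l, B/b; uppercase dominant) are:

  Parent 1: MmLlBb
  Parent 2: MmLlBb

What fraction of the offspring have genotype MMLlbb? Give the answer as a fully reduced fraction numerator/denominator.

P(MMLlbb) = 1/32

MmLlBb gametes: MLB×1, MLb×1, MlB×1, Mlb×1, mLB×1, mLb×1, mlB×1, mlb×1
MmLlBb gametes: MLB×1, MLb×1, MlB×1, Mlb×1, mLB×1, mLb×1, mlB×1, mlb×1
MmLlBb×MmLlBb grid (8·8=64): MMLLBB=1 MMLLBb=2 MMLLbb=1 MMLlBB=2 MMLlBb=4 MMLlbb=2 MMllBB=1 MMllBb=2 MMllbb=1 MmLLBB=2 MmLLBb=4 MmLLbb=2 MmLlBB=4 MmLlBb=8 MmLlbb=4 MmllBB=2 MmllBb=4 Mmllbb=2 mmLLBB=1 mmLLBb=2 mmLLbb=1 mmLlBB=2 mmLlBb=4 mmLlbb=2 mmllBB=1 mmllBb=2 mmllbb=1
MMLlbb hits 2/64; gcd=2; 2÷2/64÷2 = 1/32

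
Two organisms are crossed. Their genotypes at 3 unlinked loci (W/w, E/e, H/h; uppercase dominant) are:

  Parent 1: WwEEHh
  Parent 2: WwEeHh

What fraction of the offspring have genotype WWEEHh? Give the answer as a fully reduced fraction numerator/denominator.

P(WWEEHh) = 1/16

WwEEHh gametes: WEH×2, WEh×2, wEH×2, wEh×2
WwEeHh gametes: WEH×1, WEh×1, WeH×1, Weh×1, wEH×1, wEh×1, weH×1, weh×1
WwEEHh×WwEeHh grid (8·8=64): WWEEHH=2 WWEEHh=4 WWEEhh=2 WWEeHH=2 WWEeHh=4 WWEehh=2 WwEEHH=4 WwEEHh=8 WwEEhh=4 WwEeHH=4 WwEeHh=8 WwEehh=4 wwEEHH=2 wwEEHh=4 wwEEhh=2 wwEeHH=2 wwEeHh=4 wwEehh=2
WWEEHh hits 4/64; gcd=4; 4÷4/64÷4 = 1/16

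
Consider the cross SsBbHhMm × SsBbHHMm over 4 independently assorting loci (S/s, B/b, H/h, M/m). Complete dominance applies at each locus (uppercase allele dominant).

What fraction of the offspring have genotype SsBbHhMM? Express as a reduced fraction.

P(SsBbHhMM) = 1/32

SsBbHhMm gametes: SBHM×1, SBHm×1, SBhM×1, SBhm×1, SbHM×1, SbHm×1, SbhM×1, Sbhm×1, sBHM×1, sBHm×1, sBhM×1, sBhm×1, sbHM×1, sbHm×1, sbhM×1, sbhm×1
SsBbHHMm gametes: SBHM×2, SBHm×2, SbHM×2, SbHm×2, sBHM×2, sBHm×2, sbHM×2, sbHm×2
SsBbHhMm×SsBbHHMm grid (16·16=256): SSBBHHMM=2 SSBBHHMm=4 SSBBHHmm=2 SSBBHhMM=2 SSBBHhMm=4 SSBBHhmm=2 SSBbHHMM=4 SSBbHHMm=8 SSBbHHmm=4 SSBbHhMM=4 SSBbHhMm=8 SSBbHhmm=4 SSbbHHMM=2 SSbbHHMm=4 SSbbHHmm=2 SSbbHhMM=2 SSbbHhMm=4 SSbbHhmm=2 SsBBHHMM=4 SsBBHHMm=8 SsBBHHmm=4 SsBBHhMM=4 SsBBHhMm=8 SsBBHhmm=4 SsBbHHMM=8 SsBbHHMm=16 SsBbHHmm=8 SsBbHhMM=8 SsBbHhMm=16 SsBbHhmm=8 SsbbHHMM=4 SsbbHHMm=8 SsbbHHmm=4 SsbbHhMM=4 SsbbHhMm=8 SsbbHhmm=4 ssBBHHMM=2 ssBBHHMm=4 ssBBHHmm=2 ssBBHhMM=2 ssBBHhMm=4 ssBBHhmm=2 ssBbHHMM=4 ssBbHHMm=8 ssBbHHmm=4 ssBbHhMM=4 ssBbHhMm=8 ssBbHhmm=4 ssbbHHMM=2 ssbbHHMm=4 ssbbHHmm=2 ssbbHhMM=2 ssbbHhMm=4 ssbbHhmm=2
SsBbHhMM hits 8/256; gcd=8; 8÷8/256÷8 = 1/32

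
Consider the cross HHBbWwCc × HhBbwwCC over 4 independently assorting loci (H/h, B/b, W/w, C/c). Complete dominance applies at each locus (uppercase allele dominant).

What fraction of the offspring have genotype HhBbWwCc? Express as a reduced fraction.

P(HhBbWwCc) = 1/16

HHBbWwCc gametes: HBWC×2, HBWc×2, HBwC×2, HBwc×2, HbWC×2, HbWc×2, HbwC×2, Hbwc×2
HhBbwwCC gametes: HBwC×4, HbwC×4, hBwC×4, hbwC×4
HHBbWwCc×HhBbwwCC grid (16·16=256): HHBBWwCC=8 HHBBWwCc=8 HHBBwwCC=8 HHBBwwCc=8 HHBbWwCC=16 HHBbWwCc=16 HHBbwwCC=16 HHBbwwCc=16 HHbbWwCC=8 HHbbWwCc=8 HHbbwwCC=8 HHbbwwCc=8 HhBBWwCC=8 HhBBWwCc=8 HhBBwwCC=8 HhBBwwCc=8 HhBbWwCC=16 HhBbWwCc=16 HhBbwwCC=16 HhBbwwCc=16 HhbbWwCC=8 HhbbWwCc=8 HhbbwwCC=8 HhbbwwCc=8
HhBbWwCc hits 16/256; gcd=16; 16÷16/256÷16 = 1/16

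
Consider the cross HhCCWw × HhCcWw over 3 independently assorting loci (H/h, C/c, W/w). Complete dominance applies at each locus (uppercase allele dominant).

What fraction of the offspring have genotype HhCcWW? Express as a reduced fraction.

HhCCWw gametes: HCW×2, HCw×2, hCW×2, hCw×2
HhCcWw gametes: HCW×1, HCw×1, HcW×1, Hcw×1, hCW×1, hCw×1, hcW×1, hcw×1
HhCCWw×HhCcWw grid (8·8=64): HHCCWW=2 HHCCWw=4 HHCCww=2 HHCcWW=2 HHCcWw=4 HHCcww=2 HhCCWW=4 HhCCWw=8 HhCCww=4 HhCcWW=4 HhCcWw=8 HhCcww=4 hhCCWW=2 hhCCWw=4 hhCCww=2 hhCcWW=2 hhCcWw=4 hhCcww=2
HhCcWW hits 4/64; gcd=4; 4÷4/64÷4 = 1/16

P(HhCcWW) = 1/16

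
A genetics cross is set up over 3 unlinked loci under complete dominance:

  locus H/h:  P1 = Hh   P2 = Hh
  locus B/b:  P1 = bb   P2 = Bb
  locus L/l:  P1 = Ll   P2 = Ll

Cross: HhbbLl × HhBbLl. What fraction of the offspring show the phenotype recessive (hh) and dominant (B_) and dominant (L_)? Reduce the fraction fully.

HhbbLl gametes: HbL×2, Hbl×2, hbL×2, hbl×2
HhBbLl gametes: HBL×1, HBl×1, HbL×1, Hbl×1, hBL×1, hBl×1, hbL×1, hbl×1
HhbbLl×HhBbLl grid (8·8=64): HHBbLL=2 HHBbLl=4 HHBbll=2 HHbbLL=2 HHbbLl=4 HHbbll=2 HhBbLL=4 HhBbLl=8 HhBbll=4 HhbbLL=4 HhbbLl=8 Hhbbll=4 hhBbLL=2 hhBbLl=4 hhBbll=2 hhbbLL=2 hhbbLl=4 hhbbll=2
hh B_ L_ hits 6/64; gcd=2; 6÷2/64÷2 = 3/32

P(hh B_ L_) = 3/32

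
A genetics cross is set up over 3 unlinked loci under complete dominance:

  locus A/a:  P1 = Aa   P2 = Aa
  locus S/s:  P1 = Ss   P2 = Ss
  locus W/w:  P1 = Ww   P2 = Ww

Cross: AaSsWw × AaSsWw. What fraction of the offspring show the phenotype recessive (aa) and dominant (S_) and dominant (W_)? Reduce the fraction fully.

AaSsWw gametes: ASW×1, ASw×1, AsW×1, Asw×1, aSW×1, aSw×1, asW×1, asw×1
AaSsWw gametes: ASW×1, ASw×1, AsW×1, Asw×1, aSW×1, aSw×1, asW×1, asw×1
AaSsWw×AaSsWw grid (8·8=64): AASSWW=1 AASSWw=2 AASSww=1 AASsWW=2 AASsWw=4 AASsww=2 AAssWW=1 AAssWw=2 AAssww=1 AaSSWW=2 AaSSWw=4 AaSSww=2 AaSsWW=4 AaSsWw=8 AaSsww=4 AassWW=2 AassWw=4 Aassww=2 aaSSWW=1 aaSSWw=2 aaSSww=1 aaSsWW=2 aaSsWw=4 aaSsww=2 aassWW=1 aassWw=2 aassww=1
aa S_ W_ hits 9/64; gcd=1; 9÷1/64÷1 = 9/64

P(aa S_ W_) = 9/64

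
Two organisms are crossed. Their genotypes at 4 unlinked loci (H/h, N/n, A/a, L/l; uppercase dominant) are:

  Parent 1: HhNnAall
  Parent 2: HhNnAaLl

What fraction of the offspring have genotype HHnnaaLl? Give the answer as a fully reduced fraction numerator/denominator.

HhNnAall gametes: HNAl×2, HNal×2, HnAl×2, Hnal×2, hNAl×2, hNal×2, hnAl×2, hnal×2
HhNnAaLl gametes: HNAL×1, HNAl×1, HNaL×1, HNal×1, HnAL×1, HnAl×1, HnaL×1, Hnal×1, hNAL×1, hNAl×1, hNaL×1, hNal×1, hnAL×1, hnAl×1, hnaL×1, hnal×1
HhNnAall×HhNnAaLl grid (16·16=256): HHNNAALl=2 HHNNAAll=2 HHNNAaLl=4 HHNNAall=4 HHNNaaLl=2 HHNNaall=2 HHNnAALl=4 HHNnAAll=4 HHNnAaLl=8 HHNnAall=8 HHNnaaLl=4 HHNnaall=4 HHnnAALl=2 HHnnAAll=2 HHnnAaLl=4 HHnnAall=4 HHnnaaLl=2 HHnnaall=2 HhNNAALl=4 HhNNAAll=4 HhNNAaLl=8 HhNNAall=8 HhNNaaLl=4 HhNNaall=4 HhNnAALl=8 HhNnAAll=8 HhNnAaLl=16 HhNnAall=16 HhNnaaLl=8 HhNnaall=8 HhnnAALl=4 HhnnAAll=4 HhnnAaLl=8 HhnnAall=8 HhnnaaLl=4 Hhnnaall=4 hhNNAALl=2 hhNNAAll=2 hhNNAaLl=4 hhNNAall=4 hhNNaaLl=2 hhNNaall=2 hhNnAALl=4 hhNnAAll=4 hhNnAaLl=8 hhNnAall=8 hhNnaaLl=4 hhNnaall=4 hhnnAALl=2 hhnnAAll=2 hhnnAaLl=4 hhnnAall=4 hhnnaaLl=2 hhnnaall=2
HHnnaaLl hits 2/256; gcd=2; 2÷2/256÷2 = 1/128

P(HHnnaaLl) = 1/128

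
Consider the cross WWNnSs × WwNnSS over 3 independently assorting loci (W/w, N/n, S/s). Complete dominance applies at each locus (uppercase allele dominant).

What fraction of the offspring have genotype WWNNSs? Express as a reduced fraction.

WWNnSs gametes: WNS×2, WNs×2, WnS×2, Wns×2
WwNnSS gametes: WNS×2, WnS×2, wNS×2, wnS×2
WWNnSs×WwNnSS grid (8·8=64): WWNNSS=4 WWNNSs=4 WWNnSS=8 WWNnSs=8 WWnnSS=4 WWnnSs=4 WwNNSS=4 WwNNSs=4 WwNnSS=8 WwNnSs=8 WwnnSS=4 WwnnSs=4
WWNNSs hits 4/64; gcd=4; 4÷4/64÷4 = 1/16

P(WWNNSs) = 1/16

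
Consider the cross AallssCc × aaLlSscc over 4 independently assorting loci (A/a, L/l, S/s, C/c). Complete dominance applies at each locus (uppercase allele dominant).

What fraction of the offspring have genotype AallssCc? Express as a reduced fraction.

AallssCc gametes: AlsC×4, Alsc×4, alsC×4, alsc×4
aaLlSscc gametes: aLSc×4, aLsc×4, alSc×4, alsc×4
AallssCc×aaLlSscc grid (16·16=256): AaLlSsCc=16 AaLlSscc=16 AaLlssCc=16 AaLlsscc=16 AallSsCc=16 AallSscc=16 AallssCc=16 Aallsscc=16 aaLlSsCc=16 aaLlSscc=16 aaLlssCc=16 aaLlsscc=16 aallSsCc=16 aallSscc=16 aallssCc=16 aallsscc=16
AallssCc hits 16/256; gcd=16; 16÷16/256÷16 = 1/16

P(AallssCc) = 1/16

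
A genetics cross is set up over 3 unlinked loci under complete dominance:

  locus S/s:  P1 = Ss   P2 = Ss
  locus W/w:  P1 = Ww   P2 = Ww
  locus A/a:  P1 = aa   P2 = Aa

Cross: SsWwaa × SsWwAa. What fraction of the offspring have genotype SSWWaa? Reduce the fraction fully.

P(SSWWaa) = 1/32

SsWwaa gametes: SWa×2, Swa×2, sWa×2, swa×2
SsWwAa gametes: SWA×1, SWa×1, SwA×1, Swa×1, sWA×1, sWa×1, swA×1, swa×1
SsWwaa×SsWwAa grid (8·8=64): SSWWAa=2 SSWWaa=2 SSWwAa=4 SSWwaa=4 SSwwAa=2 SSwwaa=2 SsWWAa=4 SsWWaa=4 SsWwAa=8 SsWwaa=8 SswwAa=4 Sswwaa=4 ssWWAa=2 ssWWaa=2 ssWwAa=4 ssWwaa=4 sswwAa=2 sswwaa=2
SSWWaa hits 2/64; gcd=2; 2÷2/64÷2 = 1/32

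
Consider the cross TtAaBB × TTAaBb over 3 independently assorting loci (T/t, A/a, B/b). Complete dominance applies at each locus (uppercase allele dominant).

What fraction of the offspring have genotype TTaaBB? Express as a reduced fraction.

P(TTaaBB) = 1/16

TtAaBB gametes: TAB×2, TaB×2, tAB×2, taB×2
TTAaBb gametes: TAB×2, TAb×2, TaB×2, Tab×2
TtAaBB×TTAaBb grid (8·8=64): TTAABB=4 TTAABb=4 TTAaBB=8 TTAaBb=8 TTaaBB=4 TTaaBb=4 TtAABB=4 TtAABb=4 TtAaBB=8 TtAaBb=8 TtaaBB=4 TtaaBb=4
TTaaBB hits 4/64; gcd=4; 4÷4/64÷4 = 1/16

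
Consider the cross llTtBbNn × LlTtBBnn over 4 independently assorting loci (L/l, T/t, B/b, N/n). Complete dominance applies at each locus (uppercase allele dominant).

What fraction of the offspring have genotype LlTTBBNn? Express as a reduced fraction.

P(LlTTBBNn) = 1/32

llTtBbNn gametes: lTBN×2, lTBn×2, lTbN×2, lTbn×2, ltBN×2, ltBn×2, ltbN×2, ltbn×2
LlTtBBnn gametes: LTBn×4, LtBn×4, lTBn×4, ltBn×4
llTtBbNn×LlTtBBnn grid (16·16=256): LlTTBBNn=8 LlTTBBnn=8 LlTTBbNn=8 LlTTBbnn=8 LlTtBBNn=16 LlTtBBnn=16 LlTtBbNn=16 LlTtBbnn=16 LlttBBNn=8 LlttBBnn=8 LlttBbNn=8 LlttBbnn=8 llTTBBNn=8 llTTBBnn=8 llTTBbNn=8 llTTBbnn=8 llTtBBNn=16 llTtBBnn=16 llTtBbNn=16 llTtBbnn=16 llttBBNn=8 llttBBnn=8 llttBbNn=8 llttBbnn=8
LlTTBBNn hits 8/256; gcd=8; 8÷8/256÷8 = 1/32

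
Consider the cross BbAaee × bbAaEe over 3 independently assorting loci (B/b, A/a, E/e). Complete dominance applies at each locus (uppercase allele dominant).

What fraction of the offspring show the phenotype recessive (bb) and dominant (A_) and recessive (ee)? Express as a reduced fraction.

P(bb A_ ee) = 3/16

BbAaee gametes: BAe×2, Bae×2, bAe×2, bae×2
bbAaEe gametes: bAE×2, bAe×2, baE×2, bae×2
BbAaee×bbAaEe grid (8·8=64): BbAAEe=4 BbAAee=4 BbAaEe=8 BbAaee=8 BbaaEe=4 Bbaaee=4 bbAAEe=4 bbAAee=4 bbAaEe=8 bbAaee=8 bbaaEe=4 bbaaee=4
bb A_ ee hits 12/64; gcd=4; 12÷4/64÷4 = 3/16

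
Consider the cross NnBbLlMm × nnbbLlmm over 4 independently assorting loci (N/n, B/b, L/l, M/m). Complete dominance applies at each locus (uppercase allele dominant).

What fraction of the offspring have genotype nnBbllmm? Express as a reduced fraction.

NnBbLlMm gametes: NBLM×1, NBLm×1, NBlM×1, NBlm×1, NbLM×1, NbLm×1, NblM×1, Nblm×1, nBLM×1, nBLm×1, nBlM×1, nBlm×1, nbLM×1, nbLm×1, nblM×1, nblm×1
nnbbLlmm gametes: nbLm×8, nblm×8
NnBbLlMm×nnbbLlmm grid (16·16=256): NnBbLLMm=8 NnBbLLmm=8 NnBbLlMm=16 NnBbLlmm=16 NnBbllMm=8 NnBbllmm=8 NnbbLLMm=8 NnbbLLmm=8 NnbbLlMm=16 NnbbLlmm=16 NnbbllMm=8 Nnbbllmm=8 nnBbLLMm=8 nnBbLLmm=8 nnBbLlMm=16 nnBbLlmm=16 nnBbllMm=8 nnBbllmm=8 nnbbLLMm=8 nnbbLLmm=8 nnbbLlMm=16 nnbbLlmm=16 nnbbllMm=8 nnbbllmm=8
nnBbllmm hits 8/256; gcd=8; 8÷8/256÷8 = 1/32

P(nnBbllmm) = 1/32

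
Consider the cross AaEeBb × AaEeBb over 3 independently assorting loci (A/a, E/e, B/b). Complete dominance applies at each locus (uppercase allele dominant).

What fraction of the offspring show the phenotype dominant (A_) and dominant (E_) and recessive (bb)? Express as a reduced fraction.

P(A_ E_ bb) = 9/64

AaEeBb gametes: AEB×1, AEb×1, AeB×1, Aeb×1, aEB×1, aEb×1, aeB×1, aeb×1
AaEeBb gametes: AEB×1, AEb×1, AeB×1, Aeb×1, aEB×1, aEb×1, aeB×1, aeb×1
AaEeBb×AaEeBb grid (8·8=64): AAEEBB=1 AAEEBb=2 AAEEbb=1 AAEeBB=2 AAEeBb=4 AAEebb=2 AAeeBB=1 AAeeBb=2 AAeebb=1 AaEEBB=2 AaEEBb=4 AaEEbb=2 AaEeBB=4 AaEeBb=8 AaEebb=4 AaeeBB=2 AaeeBb=4 Aaeebb=2 aaEEBB=1 aaEEBb=2 aaEEbb=1 aaEeBB=2 aaEeBb=4 aaEebb=2 aaeeBB=1 aaeeBb=2 aaeebb=1
A_ E_ bb hits 9/64; gcd=1; 9÷1/64÷1 = 9/64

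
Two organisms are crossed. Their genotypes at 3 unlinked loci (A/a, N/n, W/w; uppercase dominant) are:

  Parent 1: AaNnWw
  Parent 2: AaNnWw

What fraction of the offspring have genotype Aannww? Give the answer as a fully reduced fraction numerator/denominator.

P(Aannww) = 1/32

AaNnWw gametes: ANW×1, ANw×1, AnW×1, Anw×1, aNW×1, aNw×1, anW×1, anw×1
AaNnWw gametes: ANW×1, ANw×1, AnW×1, Anw×1, aNW×1, aNw×1, anW×1, anw×1
AaNnWw×AaNnWw grid (8·8=64): AANNWW=1 AANNWw=2 AANNww=1 AANnWW=2 AANnWw=4 AANnww=2 AAnnWW=1 AAnnWw=2 AAnnww=1 AaNNWW=2 AaNNWw=4 AaNNww=2 AaNnWW=4 AaNnWw=8 AaNnww=4 AannWW=2 AannWw=4 Aannww=2 aaNNWW=1 aaNNWw=2 aaNNww=1 aaNnWW=2 aaNnWw=4 aaNnww=2 aannWW=1 aannWw=2 aannww=1
Aannww hits 2/64; gcd=2; 2÷2/64÷2 = 1/32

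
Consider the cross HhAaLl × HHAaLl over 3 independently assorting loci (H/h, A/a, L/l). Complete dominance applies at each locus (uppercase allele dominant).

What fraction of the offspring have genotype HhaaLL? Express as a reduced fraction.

HhAaLl gametes: HAL×1, HAl×1, HaL×1, Hal×1, hAL×1, hAl×1, haL×1, hal×1
HHAaLl gametes: HAL×2, HAl×2, HaL×2, Hal×2
HhAaLl×HHAaLl grid (8·8=64): HHAALL=2 HHAALl=4 HHAAll=2 HHAaLL=4 HHAaLl=8 HHAall=4 HHaaLL=2 HHaaLl=4 HHaall=2 HhAALL=2 HhAALl=4 HhAAll=2 HhAaLL=4 HhAaLl=8 HhAall=4 HhaaLL=2 HhaaLl=4 Hhaall=2
HhaaLL hits 2/64; gcd=2; 2÷2/64÷2 = 1/32

P(HhaaLL) = 1/32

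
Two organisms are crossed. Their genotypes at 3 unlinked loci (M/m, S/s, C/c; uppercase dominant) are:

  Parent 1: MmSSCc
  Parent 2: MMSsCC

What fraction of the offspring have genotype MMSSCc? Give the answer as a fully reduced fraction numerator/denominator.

MmSSCc gametes: MSC×2, MSc×2, mSC×2, mSc×2
MMSsCC gametes: MSC×4, MsC×4
MmSSCc×MMSsCC grid (8·8=64): MMSSCC=8 MMSSCc=8 MMSsCC=8 MMSsCc=8 MmSSCC=8 MmSSCc=8 MmSsCC=8 MmSsCc=8
MMSSCc hits 8/64; gcd=8; 8÷8/64÷8 = 1/8

P(MMSSCc) = 1/8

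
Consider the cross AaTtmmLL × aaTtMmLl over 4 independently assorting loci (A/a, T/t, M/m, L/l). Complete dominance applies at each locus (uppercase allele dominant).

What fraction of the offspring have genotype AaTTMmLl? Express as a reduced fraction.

AaTtmmLL gametes: ATmL×4, AtmL×4, aTmL×4, atmL×4
aaTtMmLl gametes: aTML×2, aTMl×2, aTmL×2, aTml×2, atML×2, atMl×2, atmL×2, atml×2
AaTtmmLL×aaTtMmLl grid (16·16=256): AaTTMmLL=8 AaTTMmLl=8 AaTTmmLL=8 AaTTmmLl=8 AaTtMmLL=16 AaTtMmLl=16 AaTtmmLL=16 AaTtmmLl=16 AattMmLL=8 AattMmLl=8 AattmmLL=8 AattmmLl=8 aaTTMmLL=8 aaTTMmLl=8 aaTTmmLL=8 aaTTmmLl=8 aaTtMmLL=16 aaTtMmLl=16 aaTtmmLL=16 aaTtmmLl=16 aattMmLL=8 aattMmLl=8 aattmmLL=8 aattmmLl=8
AaTTMmLl hits 8/256; gcd=8; 8÷8/256÷8 = 1/32

P(AaTTMmLl) = 1/32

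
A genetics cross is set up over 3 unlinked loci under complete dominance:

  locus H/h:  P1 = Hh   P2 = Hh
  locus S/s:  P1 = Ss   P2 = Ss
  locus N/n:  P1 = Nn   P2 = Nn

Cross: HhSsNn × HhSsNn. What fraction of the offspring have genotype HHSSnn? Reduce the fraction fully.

P(HHSSnn) = 1/64

HhSsNn gametes: HSN×1, HSn×1, HsN×1, Hsn×1, hSN×1, hSn×1, hsN×1, hsn×1
HhSsNn gametes: HSN×1, HSn×1, HsN×1, Hsn×1, hSN×1, hSn×1, hsN×1, hsn×1
HhSsNn×HhSsNn grid (8·8=64): HHSSNN=1 HHSSNn=2 HHSSnn=1 HHSsNN=2 HHSsNn=4 HHSsnn=2 HHssNN=1 HHssNn=2 HHssnn=1 HhSSNN=2 HhSSNn=4 HhSSnn=2 HhSsNN=4 HhSsNn=8 HhSsnn=4 HhssNN=2 HhssNn=4 Hhssnn=2 hhSSNN=1 hhSSNn=2 hhSSnn=1 hhSsNN=2 hhSsNn=4 hhSsnn=2 hhssNN=1 hhssNn=2 hhssnn=1
HHSSnn hits 1/64; gcd=1; 1÷1/64÷1 = 1/64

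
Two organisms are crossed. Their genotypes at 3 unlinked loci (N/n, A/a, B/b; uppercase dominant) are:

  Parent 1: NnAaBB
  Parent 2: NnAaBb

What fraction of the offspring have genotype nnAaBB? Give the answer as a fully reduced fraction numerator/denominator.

P(nnAaBB) = 1/16

NnAaBB gametes: NAB×2, NaB×2, nAB×2, naB×2
NnAaBb gametes: NAB×1, NAb×1, NaB×1, Nab×1, nAB×1, nAb×1, naB×1, nab×1
NnAaBB×NnAaBb grid (8·8=64): NNAABB=2 NNAABb=2 NNAaBB=4 NNAaBb=4 NNaaBB=2 NNaaBb=2 NnAABB=4 NnAABb=4 NnAaBB=8 NnAaBb=8 NnaaBB=4 NnaaBb=4 nnAABB=2 nnAABb=2 nnAaBB=4 nnAaBb=4 nnaaBB=2 nnaaBb=2
nnAaBB hits 4/64; gcd=4; 4÷4/64÷4 = 1/16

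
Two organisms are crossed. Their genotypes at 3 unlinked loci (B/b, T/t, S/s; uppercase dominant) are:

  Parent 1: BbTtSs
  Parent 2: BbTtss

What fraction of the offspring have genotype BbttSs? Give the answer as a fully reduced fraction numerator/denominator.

BbTtSs gametes: BTS×1, BTs×1, BtS×1, Bts×1, bTS×1, bTs×1, btS×1, bts×1
BbTtss gametes: BTs×2, Bts×2, bTs×2, bts×2
BbTtSs×BbTtss grid (8·8=64): BBTTSs=2 BBTTss=2 BBTtSs=4 BBTtss=4 BBttSs=2 BBttss=2 BbTTSs=4 BbTTss=4 BbTtSs=8 BbTtss=8 BbttSs=4 Bbttss=4 bbTTSs=2 bbTTss=2 bbTtSs=4 bbTtss=4 bbttSs=2 bbttss=2
BbttSs hits 4/64; gcd=4; 4÷4/64÷4 = 1/16

P(BbttSs) = 1/16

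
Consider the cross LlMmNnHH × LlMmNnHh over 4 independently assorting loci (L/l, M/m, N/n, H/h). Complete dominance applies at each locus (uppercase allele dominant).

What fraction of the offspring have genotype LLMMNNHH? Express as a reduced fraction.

P(LLMMNNHH) = 1/128

LlMmNnHH gametes: LMNH×2, LMnH×2, LmNH×2, LmnH×2, lMNH×2, lMnH×2, lmNH×2, lmnH×2
LlMmNnHh gametes: LMNH×1, LMNh×1, LMnH×1, LMnh×1, LmNH×1, LmNh×1, LmnH×1, Lmnh×1, lMNH×1, lMNh×1, lMnH×1, lMnh×1, lmNH×1, lmNh×1, lmnH×1, lmnh×1
LlMmNnHH×LlMmNnHh grid (16·16=256): LLMMNNHH=2 LLMMNNHh=2 LLMMNnHH=4 LLMMNnHh=4 LLMMnnHH=2 LLMMnnHh=2 LLMmNNHH=4 LLMmNNHh=4 LLMmNnHH=8 LLMmNnHh=8 LLMmnnHH=4 LLMmnnHh=4 LLmmNNHH=2 LLmmNNHh=2 LLmmNnHH=4 LLmmNnHh=4 LLmmnnHH=2 LLmmnnHh=2 LlMMNNHH=4 LlMMNNHh=4 LlMMNnHH=8 LlMMNnHh=8 LlMMnnHH=4 LlMMnnHh=4 LlMmNNHH=8 LlMmNNHh=8 LlMmNnHH=16 LlMmNnHh=16 LlMmnnHH=8 LlMmnnHh=8 LlmmNNHH=4 LlmmNNHh=4 LlmmNnHH=8 LlmmNnHh=8 LlmmnnHH=4 LlmmnnHh=4 llMMNNHH=2 llMMNNHh=2 llMMNnHH=4 llMMNnHh=4 llMMnnHH=2 llMMnnHh=2 llMmNNHH=4 llMmNNHh=4 llMmNnHH=8 llMmNnHh=8 llMmnnHH=4 llMmnnHh=4 llmmNNHH=2 llmmNNHh=2 llmmNnHH=4 llmmNnHh=4 llmmnnHH=2 llmmnnHh=2
LLMMNNHH hits 2/256; gcd=2; 2÷2/256÷2 = 1/128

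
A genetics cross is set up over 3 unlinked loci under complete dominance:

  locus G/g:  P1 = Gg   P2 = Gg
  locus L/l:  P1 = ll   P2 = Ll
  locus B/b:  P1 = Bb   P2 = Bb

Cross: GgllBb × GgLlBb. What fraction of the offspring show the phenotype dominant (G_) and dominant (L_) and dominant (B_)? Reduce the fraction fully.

P(G_ L_ B_) = 9/32

GgllBb gametes: GlB×2, Glb×2, glB×2, glb×2
GgLlBb gametes: GLB×1, GLb×1, GlB×1, Glb×1, gLB×1, gLb×1, glB×1, glb×1
GgllBb×GgLlBb grid (8·8=64): GGLlBB=2 GGLlBb=4 GGLlbb=2 GGllBB=2 GGllBb=4 GGllbb=2 GgLlBB=4 GgLlBb=8 GgLlbb=4 GgllBB=4 GgllBb=8 Ggllbb=4 ggLlBB=2 ggLlBb=4 ggLlbb=2 ggllBB=2 ggllBb=4 ggllbb=2
G_ L_ B_ hits 18/64; gcd=2; 18÷2/64÷2 = 9/32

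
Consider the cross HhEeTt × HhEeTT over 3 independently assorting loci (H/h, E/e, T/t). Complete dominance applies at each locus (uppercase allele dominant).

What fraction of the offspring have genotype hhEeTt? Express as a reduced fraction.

HhEeTt gametes: HET×1, HEt×1, HeT×1, Het×1, hET×1, hEt×1, heT×1, het×1
HhEeTT gametes: HET×2, HeT×2, hET×2, heT×2
HhEeTt×HhEeTT grid (8·8=64): HHEETT=2 HHEETt=2 HHEeTT=4 HHEeTt=4 HHeeTT=2 HHeeTt=2 HhEETT=4 HhEETt=4 HhEeTT=8 HhEeTt=8 HheeTT=4 HheeTt=4 hhEETT=2 hhEETt=2 hhEeTT=4 hhEeTt=4 hheeTT=2 hheeTt=2
hhEeTt hits 4/64; gcd=4; 4÷4/64÷4 = 1/16

P(hhEeTt) = 1/16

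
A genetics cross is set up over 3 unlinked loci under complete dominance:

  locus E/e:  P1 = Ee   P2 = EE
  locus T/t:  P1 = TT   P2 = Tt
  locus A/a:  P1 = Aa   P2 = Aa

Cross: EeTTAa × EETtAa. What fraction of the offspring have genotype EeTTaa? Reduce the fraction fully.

P(EeTTaa) = 1/16

EeTTAa gametes: ETA×2, ETa×2, eTA×2, eTa×2
EETtAa gametes: ETA×2, ETa×2, EtA×2, Eta×2
EeTTAa×EETtAa grid (8·8=64): EETTAA=4 EETTAa=8 EETTaa=4 EETtAA=4 EETtAa=8 EETtaa=4 EeTTAA=4 EeTTAa=8 EeTTaa=4 EeTtAA=4 EeTtAa=8 EeTtaa=4
EeTTaa hits 4/64; gcd=4; 4÷4/64÷4 = 1/16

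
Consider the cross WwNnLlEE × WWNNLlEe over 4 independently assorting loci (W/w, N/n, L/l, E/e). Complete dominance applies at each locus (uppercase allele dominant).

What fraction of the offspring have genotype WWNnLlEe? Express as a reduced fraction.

P(WWNnLlEe) = 1/16

WwNnLlEE gametes: WNLE×2, WNlE×2, WnLE×2, WnlE×2, wNLE×2, wNlE×2, wnLE×2, wnlE×2
WWNNLlEe gametes: WNLE×4, WNLe×4, WNlE×4, WNle×4
WwNnLlEE×WWNNLlEe grid (16·16=256): WWNNLLEE=8 WWNNLLEe=8 WWNNLlEE=16 WWNNLlEe=16 WWNNllEE=8 WWNNllEe=8 WWNnLLEE=8 WWNnLLEe=8 WWNnLlEE=16 WWNnLlEe=16 WWNnllEE=8 WWNnllEe=8 WwNNLLEE=8 WwNNLLEe=8 WwNNLlEE=16 WwNNLlEe=16 WwNNllEE=8 WwNNllEe=8 WwNnLLEE=8 WwNnLLEe=8 WwNnLlEE=16 WwNnLlEe=16 WwNnllEE=8 WwNnllEe=8
WWNnLlEe hits 16/256; gcd=16; 16÷16/256÷16 = 1/16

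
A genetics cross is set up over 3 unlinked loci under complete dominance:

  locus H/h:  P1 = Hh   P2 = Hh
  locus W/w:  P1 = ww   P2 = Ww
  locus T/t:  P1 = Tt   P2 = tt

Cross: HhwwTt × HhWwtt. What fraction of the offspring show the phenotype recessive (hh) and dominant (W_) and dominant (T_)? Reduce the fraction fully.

HhwwTt gametes: HwT×2, Hwt×2, hwT×2, hwt×2
HhWwtt gametes: HWt×2, Hwt×2, hWt×2, hwt×2
HhwwTt×HhWwtt grid (8·8=64): HHWwTt=4 HHWwtt=4 HHwwTt=4 HHwwtt=4 HhWwTt=8 HhWwtt=8 HhwwTt=8 Hhwwtt=8 hhWwTt=4 hhWwtt=4 hhwwTt=4 hhwwtt=4
hh W_ T_ hits 4/64; gcd=4; 4÷4/64÷4 = 1/16

P(hh W_ T_) = 1/16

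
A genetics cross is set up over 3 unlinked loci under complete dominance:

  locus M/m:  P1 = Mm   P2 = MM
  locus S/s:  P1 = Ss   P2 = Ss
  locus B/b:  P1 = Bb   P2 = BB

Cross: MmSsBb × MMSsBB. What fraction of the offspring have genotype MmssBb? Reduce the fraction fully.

P(MmssBb) = 1/16

MmSsBb gametes: MSB×1, MSb×1, MsB×1, Msb×1, mSB×1, mSb×1, msB×1, msb×1
MMSsBB gametes: MSB×4, MsB×4
MmSsBb×MMSsBB grid (8·8=64): MMSSBB=4 MMSSBb=4 MMSsBB=8 MMSsBb=8 MMssBB=4 MMssBb=4 MmSSBB=4 MmSSBb=4 MmSsBB=8 MmSsBb=8 MmssBB=4 MmssBb=4
MmssBb hits 4/64; gcd=4; 4÷4/64÷4 = 1/16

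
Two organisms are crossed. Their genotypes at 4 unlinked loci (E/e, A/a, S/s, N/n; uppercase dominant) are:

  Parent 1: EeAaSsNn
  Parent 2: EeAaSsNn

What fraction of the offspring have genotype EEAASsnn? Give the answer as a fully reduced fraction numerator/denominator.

P(EEAASsnn) = 1/128

EeAaSsNn gametes: EASN×1, EASn×1, EAsN×1, EAsn×1, EaSN×1, EaSn×1, EasN×1, Easn×1, eASN×1, eASn×1, eAsN×1, eAsn×1, eaSN×1, eaSn×1, easN×1, easn×1
EeAaSsNn gametes: EASN×1, EASn×1, EAsN×1, EAsn×1, EaSN×1, EaSn×1, EasN×1, Easn×1, eASN×1, eASn×1, eAsN×1, eAsn×1, eaSN×1, eaSn×1, easN×1, easn×1
EeAaSsNn×EeAaSsNn grid (16·16=256): EEAASSNN=1 EEAASSNn=2 EEAASSnn=1 EEAASsNN=2 EEAASsNn=4 EEAASsnn=2 EEAAssNN=1 EEAAssNn=2 EEAAssnn=1 EEAaSSNN=2 EEAaSSNn=4 EEAaSSnn=2 EEAaSsNN=4 EEAaSsNn=8 EEAaSsnn=4 EEAassNN=2 EEAassNn=4 EEAassnn=2 EEaaSSNN=1 EEaaSSNn=2 EEaaSSnn=1 EEaaSsNN=2 EEaaSsNn=4 EEaaSsnn=2 EEaassNN=1 EEaassNn=2 EEaassnn=1 EeAASSNN=2 EeAASSNn=4 EeAASSnn=2 EeAASsNN=4 EeAASsNn=8 EeAASsnn=4 EeAAssNN=2 EeAAssNn=4 EeAAssnn=2 EeAaSSNN=4 EeAaSSNn=8 EeAaSSnn=4 EeAaSsNN=8 EeAaSsNn=16 EeAaSsnn=8 EeAassNN=4 EeAassNn=8 EeAassnn=4 EeaaSSNN=2 EeaaSSNn=4 EeaaSSnn=2 EeaaSsNN=4 EeaaSsNn=8 EeaaSsnn=4 EeaassNN=2 EeaassNn=4 Eeaassnn=2 eeAASSNN=1 eeAASSNn=2 eeAASSnn=1 eeAASsNN=2 eeAASsNn=4 eeAASsnn=2 eeAAssNN=1 eeAAssNn=2 eeAAssnn=1 eeAaSSNN=2 eeAaSSNn=4 eeAaSSnn=2 eeAaSsNN=4 eeAaSsNn=8 eeAaSsnn=4 eeAassNN=2 eeAassNn=4 eeAassnn=2 eeaaSSNN=1 eeaaSSNn=2 eeaaSSnn=1 eeaaSsNN=2 eeaaSsNn=4 eeaaSsnn=2 eeaassNN=1 eeaassNn=2 eeaassnn=1
EEAASsnn hits 2/256; gcd=2; 2÷2/256÷2 = 1/128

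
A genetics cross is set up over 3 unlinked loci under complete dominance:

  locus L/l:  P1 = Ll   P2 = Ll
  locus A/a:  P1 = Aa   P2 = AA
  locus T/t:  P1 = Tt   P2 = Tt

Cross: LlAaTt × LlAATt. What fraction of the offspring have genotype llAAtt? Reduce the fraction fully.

LlAaTt gametes: LAT×1, LAt×1, LaT×1, Lat×1, lAT×1, lAt×1, laT×1, lat×1
LlAATt gametes: LAT×2, LAt×2, lAT×2, lAt×2
LlAaTt×LlAATt grid (8·8=64): LLAATT=2 LLAATt=4 LLAAtt=2 LLAaTT=2 LLAaTt=4 LLAatt=2 LlAATT=4 LlAATt=8 LlAAtt=4 LlAaTT=4 LlAaTt=8 LlAatt=4 llAATT=2 llAATt=4 llAAtt=2 llAaTT=2 llAaTt=4 llAatt=2
llAAtt hits 2/64; gcd=2; 2÷2/64÷2 = 1/32

P(llAAtt) = 1/32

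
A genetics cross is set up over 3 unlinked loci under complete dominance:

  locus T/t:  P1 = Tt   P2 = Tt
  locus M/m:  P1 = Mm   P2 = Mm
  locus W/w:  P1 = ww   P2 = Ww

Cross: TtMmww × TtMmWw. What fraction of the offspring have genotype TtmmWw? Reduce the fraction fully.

P(TtmmWw) = 1/16

TtMmww gametes: TMw×2, Tmw×2, tMw×2, tmw×2
TtMmWw gametes: TMW×1, TMw×1, TmW×1, Tmw×1, tMW×1, tMw×1, tmW×1, tmw×1
TtMmww×TtMmWw grid (8·8=64): TTMMWw=2 TTMMww=2 TTMmWw=4 TTMmww=4 TTmmWw=2 TTmmww=2 TtMMWw=4 TtMMww=4 TtMmWw=8 TtMmww=8 TtmmWw=4 Ttmmww=4 ttMMWw=2 ttMMww=2 ttMmWw=4 ttMmww=4 ttmmWw=2 ttmmww=2
TtmmWw hits 4/64; gcd=4; 4÷4/64÷4 = 1/16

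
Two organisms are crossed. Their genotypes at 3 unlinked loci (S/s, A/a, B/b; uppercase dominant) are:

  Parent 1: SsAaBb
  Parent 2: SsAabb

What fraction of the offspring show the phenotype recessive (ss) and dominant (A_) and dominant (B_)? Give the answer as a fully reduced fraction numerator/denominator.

SsAaBb gametes: SAB×1, SAb×1, SaB×1, Sab×1, sAB×1, sAb×1, saB×1, sab×1
SsAabb gametes: SAb×2, Sab×2, sAb×2, sab×2
SsAaBb×SsAabb grid (8·8=64): SSAABb=2 SSAAbb=2 SSAaBb=4 SSAabb=4 SSaaBb=2 SSaabb=2 SsAABb=4 SsAAbb=4 SsAaBb=8 SsAabb=8 SsaaBb=4 Ssaabb=4 ssAABb=2 ssAAbb=2 ssAaBb=4 ssAabb=4 ssaaBb=2 ssaabb=2
ss A_ B_ hits 6/64; gcd=2; 6÷2/64÷2 = 3/32

P(ss A_ B_) = 3/32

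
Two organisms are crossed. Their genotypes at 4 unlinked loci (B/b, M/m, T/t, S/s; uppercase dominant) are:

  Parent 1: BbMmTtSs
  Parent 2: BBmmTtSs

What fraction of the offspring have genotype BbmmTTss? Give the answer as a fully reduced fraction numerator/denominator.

BbMmTtSs gametes: BMTS×1, BMTs×1, BMtS×1, BMts×1, BmTS×1, BmTs×1, BmtS×1, Bmts×1, bMTS×1, bMTs×1, bMtS×1, bMts×1, bmTS×1, bmTs×1, bmtS×1, bmts×1
BBmmTtSs gametes: BmTS×4, BmTs×4, BmtS×4, Bmts×4
BbMmTtSs×BBmmTtSs grid (16·16=256): BBMmTTSS=4 BBMmTTSs=8 BBMmTTss=4 BBMmTtSS=8 BBMmTtSs=16 BBMmTtss=8 BBMmttSS=4 BBMmttSs=8 BBMmttss=4 BBmmTTSS=4 BBmmTTSs=8 BBmmTTss=4 BBmmTtSS=8 BBmmTtSs=16 BBmmTtss=8 BBmmttSS=4 BBmmttSs=8 BBmmttss=4 BbMmTTSS=4 BbMmTTSs=8 BbMmTTss=4 BbMmTtSS=8 BbMmTtSs=16 BbMmTtss=8 BbMmttSS=4 BbMmttSs=8 BbMmttss=4 BbmmTTSS=4 BbmmTTSs=8 BbmmTTss=4 BbmmTtSS=8 BbmmTtSs=16 BbmmTtss=8 BbmmttSS=4 BbmmttSs=8 Bbmmttss=4
BbmmTTss hits 4/256; gcd=4; 4÷4/256÷4 = 1/64

P(BbmmTTss) = 1/64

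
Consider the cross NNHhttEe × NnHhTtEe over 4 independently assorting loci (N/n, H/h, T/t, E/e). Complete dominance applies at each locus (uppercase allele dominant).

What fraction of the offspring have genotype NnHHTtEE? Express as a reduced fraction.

NNHhttEe gametes: NHtE×4, NHte×4, NhtE×4, Nhte×4
NnHhTtEe gametes: NHTE×1, NHTe×1, NHtE×1, NHte×1, NhTE×1, NhTe×1, NhtE×1, Nhte×1, nHTE×1, nHTe×1, nHtE×1, nHte×1, nhTE×1, nhTe×1, nhtE×1, nhte×1
NNHhttEe×NnHhTtEe grid (16·16=256): NNHHTtEE=4 NNHHTtEe=8 NNHHTtee=4 NNHHttEE=4 NNHHttEe=8 NNHHttee=4 NNHhTtEE=8 NNHhTtEe=16 NNHhTtee=8 NNHhttEE=8 NNHhttEe=16 NNHhttee=8 NNhhTtEE=4 NNhhTtEe=8 NNhhTtee=4 NNhhttEE=4 NNhhttEe=8 NNhhttee=4 NnHHTtEE=4 NnHHTtEe=8 NnHHTtee=4 NnHHttEE=4 NnHHttEe=8 NnHHttee=4 NnHhTtEE=8 NnHhTtEe=16 NnHhTtee=8 NnHhttEE=8 NnHhttEe=16 NnHhttee=8 NnhhTtEE=4 NnhhTtEe=8 NnhhTtee=4 NnhhttEE=4 NnhhttEe=8 Nnhhttee=4
NnHHTtEE hits 4/256; gcd=4; 4÷4/256÷4 = 1/64

P(NnHHTtEE) = 1/64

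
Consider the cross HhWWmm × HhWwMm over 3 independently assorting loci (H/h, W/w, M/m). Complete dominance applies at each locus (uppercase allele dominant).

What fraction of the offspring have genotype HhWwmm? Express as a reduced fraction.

P(HhWwmm) = 1/8

HhWWmm gametes: HWm×4, hWm×4
HhWwMm gametes: HWM×1, HWm×1, HwM×1, Hwm×1, hWM×1, hWm×1, hwM×1, hwm×1
HhWWmm×HhWwMm grid (8·8=64): HHWWMm=4 HHWWmm=4 HHWwMm=4 HHWwmm=4 HhWWMm=8 HhWWmm=8 HhWwMm=8 HhWwmm=8 hhWWMm=4 hhWWmm=4 hhWwMm=4 hhWwmm=4
HhWwmm hits 8/64; gcd=8; 8÷8/64÷8 = 1/8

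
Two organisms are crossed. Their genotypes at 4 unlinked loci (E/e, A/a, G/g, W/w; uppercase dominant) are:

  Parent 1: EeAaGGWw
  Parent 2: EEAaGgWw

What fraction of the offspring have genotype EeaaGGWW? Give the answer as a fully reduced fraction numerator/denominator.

EeAaGGWw gametes: EAGW×2, EAGw×2, EaGW×2, EaGw×2, eAGW×2, eAGw×2, eaGW×2, eaGw×2
EEAaGgWw gametes: EAGW×2, EAGw×2, EAgW×2, EAgw×2, EaGW×2, EaGw×2, EagW×2, Eagw×2
EeAaGGWw×EEAaGgWw grid (16·16=256): EEAAGGWW=4 EEAAGGWw=8 EEAAGGww=4 EEAAGgWW=4 EEAAGgWw=8 EEAAGgww=4 EEAaGGWW=8 EEAaGGWw=16 EEAaGGww=8 EEAaGgWW=8 EEAaGgWw=16 EEAaGgww=8 EEaaGGWW=4 EEaaGGWw=8 EEaaGGww=4 EEaaGgWW=4 EEaaGgWw=8 EEaaGgww=4 EeAAGGWW=4 EeAAGGWw=8 EeAAGGww=4 EeAAGgWW=4 EeAAGgWw=8 EeAAGgww=4 EeAaGGWW=8 EeAaGGWw=16 EeAaGGww=8 EeAaGgWW=8 EeAaGgWw=16 EeAaGgww=8 EeaaGGWW=4 EeaaGGWw=8 EeaaGGww=4 EeaaGgWW=4 EeaaGgWw=8 EeaaGgww=4
EeaaGGWW hits 4/256; gcd=4; 4÷4/256÷4 = 1/64

P(EeaaGGWW) = 1/64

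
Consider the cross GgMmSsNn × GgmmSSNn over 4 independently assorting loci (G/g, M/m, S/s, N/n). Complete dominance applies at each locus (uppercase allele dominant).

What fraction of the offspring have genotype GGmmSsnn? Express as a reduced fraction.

P(GGmmSsnn) = 1/64

GgMmSsNn gametes: GMSN×1, GMSn×1, GMsN×1, GMsn×1, GmSN×1, GmSn×1, GmsN×1, Gmsn×1, gMSN×1, gMSn×1, gMsN×1, gMsn×1, gmSN×1, gmSn×1, gmsN×1, gmsn×1
GgmmSSNn gametes: GmSN×4, GmSn×4, gmSN×4, gmSn×4
GgMmSsNn×GgmmSSNn grid (16·16=256): GGMmSSNN=4 GGMmSSNn=8 GGMmSSnn=4 GGMmSsNN=4 GGMmSsNn=8 GGMmSsnn=4 GGmmSSNN=4 GGmmSSNn=8 GGmmSSnn=4 GGmmSsNN=4 GGmmSsNn=8 GGmmSsnn=4 GgMmSSNN=8 GgMmSSNn=16 GgMmSSnn=8 GgMmSsNN=8 GgMmSsNn=16 GgMmSsnn=8 GgmmSSNN=8 GgmmSSNn=16 GgmmSSnn=8 GgmmSsNN=8 GgmmSsNn=16 GgmmSsnn=8 ggMmSSNN=4 ggMmSSNn=8 ggMmSSnn=4 ggMmSsNN=4 ggMmSsNn=8 ggMmSsnn=4 ggmmSSNN=4 ggmmSSNn=8 ggmmSSnn=4 ggmmSsNN=4 ggmmSsNn=8 ggmmSsnn=4
GGmmSsnn hits 4/256; gcd=4; 4÷4/256÷4 = 1/64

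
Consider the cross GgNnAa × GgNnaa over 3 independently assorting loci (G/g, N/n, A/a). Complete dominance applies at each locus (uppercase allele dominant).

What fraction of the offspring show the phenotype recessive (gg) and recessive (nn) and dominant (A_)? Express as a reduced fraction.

P(gg nn A_) = 1/32

GgNnAa gametes: GNA×1, GNa×1, GnA×1, Gna×1, gNA×1, gNa×1, gnA×1, gna×1
GgNnaa gametes: GNa×2, Gna×2, gNa×2, gna×2
GgNnAa×GgNnaa grid (8·8=64): GGNNAa=2 GGNNaa=2 GGNnAa=4 GGNnaa=4 GGnnAa=2 GGnnaa=2 GgNNAa=4 GgNNaa=4 GgNnAa=8 GgNnaa=8 GgnnAa=4 Ggnnaa=4 ggNNAa=2 ggNNaa=2 ggNnAa=4 ggNnaa=4 ggnnAa=2 ggnnaa=2
gg nn A_ hits 2/64; gcd=2; 2÷2/64÷2 = 1/32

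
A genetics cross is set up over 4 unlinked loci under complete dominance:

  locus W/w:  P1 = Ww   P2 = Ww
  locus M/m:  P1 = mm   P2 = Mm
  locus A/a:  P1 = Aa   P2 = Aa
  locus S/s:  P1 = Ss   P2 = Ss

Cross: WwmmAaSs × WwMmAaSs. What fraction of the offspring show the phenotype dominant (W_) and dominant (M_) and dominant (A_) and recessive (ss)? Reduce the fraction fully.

WwmmAaSs gametes: WmAS×2, WmAs×2, WmaS×2, Wmas×2, wmAS×2, wmAs×2, wmaS×2, wmas×2
WwMmAaSs gametes: WMAS×1, WMAs×1, WMaS×1, WMas×1, WmAS×1, WmAs×1, WmaS×1, Wmas×1, wMAS×1, wMAs×1, wMaS×1, wMas×1, wmAS×1, wmAs×1, wmaS×1, wmas×1
WwmmAaSs×WwMmAaSs grid (16·16=256): WWMmAASS=2 WWMmAASs=4 WWMmAAss=2 WWMmAaSS=4 WWMmAaSs=8 WWMmAass=4 WWMmaaSS=2 WWMmaaSs=4 WWMmaass=2 WWmmAASS=2 WWmmAASs=4 WWmmAAss=2 WWmmAaSS=4 WWmmAaSs=8 WWmmAass=4 WWmmaaSS=2 WWmmaaSs=4 WWmmaass=2 WwMmAASS=4 WwMmAASs=8 WwMmAAss=4 WwMmAaSS=8 WwMmAaSs=16 WwMmAass=8 WwMmaaSS=4 WwMmaaSs=8 WwMmaass=4 WwmmAASS=4 WwmmAASs=8 WwmmAAss=4 WwmmAaSS=8 WwmmAaSs=16 WwmmAass=8 WwmmaaSS=4 WwmmaaSs=8 Wwmmaass=4 wwMmAASS=2 wwMmAASs=4 wwMmAAss=2 wwMmAaSS=4 wwMmAaSs=8 wwMmAass=4 wwMmaaSS=2 wwMmaaSs=4 wwMmaass=2 wwmmAASS=2 wwmmAASs=4 wwmmAAss=2 wwmmAaSS=4 wwmmAaSs=8 wwmmAass=4 wwmmaaSS=2 wwmmaaSs=4 wwmmaass=2
W_ M_ A_ ss hits 18/256; gcd=2; 18÷2/256÷2 = 9/128

P(W_ M_ A_ ss) = 9/128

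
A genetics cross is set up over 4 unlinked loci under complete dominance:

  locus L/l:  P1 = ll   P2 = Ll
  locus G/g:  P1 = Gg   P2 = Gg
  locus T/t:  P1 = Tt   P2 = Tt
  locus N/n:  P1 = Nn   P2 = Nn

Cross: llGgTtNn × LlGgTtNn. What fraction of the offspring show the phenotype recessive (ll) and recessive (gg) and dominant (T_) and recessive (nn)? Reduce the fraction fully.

llGgTtNn gametes: lGTN×2, lGTn×2, lGtN×2, lGtn×2, lgTN×2, lgTn×2, lgtN×2, lgtn×2
LlGgTtNn gametes: LGTN×1, LGTn×1, LGtN×1, LGtn×1, LgTN×1, LgTn×1, LgtN×1, Lgtn×1, lGTN×1, lGTn×1, lGtN×1, lGtn×1, lgTN×1, lgTn×1, lgtN×1, lgtn×1
llGgTtNn×LlGgTtNn grid (16·16=256): LlGGTTNN=2 LlGGTTNn=4 LlGGTTnn=2 LlGGTtNN=4 LlGGTtNn=8 LlGGTtnn=4 LlGGttNN=2 LlGGttNn=4 LlGGttnn=2 LlGgTTNN=4 LlGgTTNn=8 LlGgTTnn=4 LlGgTtNN=8 LlGgTtNn=16 LlGgTtnn=8 LlGgttNN=4 LlGgttNn=8 LlGgttnn=4 LlggTTNN=2 LlggTTNn=4 LlggTTnn=2 LlggTtNN=4 LlggTtNn=8 LlggTtnn=4 LlggttNN=2 LlggttNn=4 Llggttnn=2 llGGTTNN=2 llGGTTNn=4 llGGTTnn=2 llGGTtNN=4 llGGTtNn=8 llGGTtnn=4 llGGttNN=2 llGGttNn=4 llGGttnn=2 llGgTTNN=4 llGgTTNn=8 llGgTTnn=4 llGgTtNN=8 llGgTtNn=16 llGgTtnn=8 llGgttNN=4 llGgttNn=8 llGgttnn=4 llggTTNN=2 llggTTNn=4 llggTTnn=2 llggTtNN=4 llggTtNn=8 llggTtnn=4 llggttNN=2 llggttNn=4 llggttnn=2
ll gg T_ nn hits 6/256; gcd=2; 6÷2/256÷2 = 3/128

P(ll gg T_ nn) = 3/128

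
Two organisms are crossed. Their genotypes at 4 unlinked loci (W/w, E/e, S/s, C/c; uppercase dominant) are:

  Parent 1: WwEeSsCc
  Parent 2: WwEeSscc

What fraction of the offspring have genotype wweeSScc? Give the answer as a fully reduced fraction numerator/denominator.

WwEeSsCc gametes: WESC×1, WESc×1, WEsC×1, WEsc×1, WeSC×1, WeSc×1, WesC×1, Wesc×1, wESC×1, wESc×1, wEsC×1, wEsc×1, weSC×1, weSc×1, wesC×1, wesc×1
WwEeSscc gametes: WESc×2, WEsc×2, WeSc×2, Wesc×2, wESc×2, wEsc×2, weSc×2, wesc×2
WwEeSsCc×WwEeSscc grid (16·16=256): WWEESSCc=2 WWEESScc=2 WWEESsCc=4 WWEESscc=4 WWEEssCc=2 WWEEsscc=2 WWEeSSCc=4 WWEeSScc=4 WWEeSsCc=8 WWEeSscc=8 WWEessCc=4 WWEesscc=4 WWeeSSCc=2 WWeeSScc=2 WWeeSsCc=4 WWeeSscc=4 WWeessCc=2 WWeesscc=2 WwEESSCc=4 WwEESScc=4 WwEESsCc=8 WwEESscc=8 WwEEssCc=4 WwEEsscc=4 WwEeSSCc=8 WwEeSScc=8 WwEeSsCc=16 WwEeSscc=16 WwEessCc=8 WwEesscc=8 WweeSSCc=4 WweeSScc=4 WweeSsCc=8 WweeSscc=8 WweessCc=4 Wweesscc=4 wwEESSCc=2 wwEESScc=2 wwEESsCc=4 wwEESscc=4 wwEEssCc=2 wwEEsscc=2 wwEeSSCc=4 wwEeSScc=4 wwEeSsCc=8 wwEeSscc=8 wwEessCc=4 wwEesscc=4 wweeSSCc=2 wweeSScc=2 wweeSsCc=4 wweeSscc=4 wweessCc=2 wweesscc=2
wweeSScc hits 2/256; gcd=2; 2÷2/256÷2 = 1/128

P(wweeSScc) = 1/128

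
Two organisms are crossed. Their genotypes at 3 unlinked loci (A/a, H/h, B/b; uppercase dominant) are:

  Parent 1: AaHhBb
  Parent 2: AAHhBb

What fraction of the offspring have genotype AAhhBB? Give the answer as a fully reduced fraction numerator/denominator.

P(AAhhBB) = 1/32

AaHhBb gametes: AHB×1, AHb×1, AhB×1, Ahb×1, aHB×1, aHb×1, ahB×1, ahb×1
AAHhBb gametes: AHB×2, AHb×2, AhB×2, Ahb×2
AaHhBb×AAHhBb grid (8·8=64): AAHHBB=2 AAHHBb=4 AAHHbb=2 AAHhBB=4 AAHhBb=8 AAHhbb=4 AAhhBB=2 AAhhBb=4 AAhhbb=2 AaHHBB=2 AaHHBb=4 AaHHbb=2 AaHhBB=4 AaHhBb=8 AaHhbb=4 AahhBB=2 AahhBb=4 Aahhbb=2
AAhhBB hits 2/64; gcd=2; 2÷2/64÷2 = 1/32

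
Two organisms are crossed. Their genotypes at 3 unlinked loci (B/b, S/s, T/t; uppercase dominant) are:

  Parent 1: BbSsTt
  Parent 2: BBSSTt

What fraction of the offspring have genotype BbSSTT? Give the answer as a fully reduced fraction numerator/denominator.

P(BbSSTT) = 1/16

BbSsTt gametes: BST×1, BSt×1, BsT×1, Bst×1, bST×1, bSt×1, bsT×1, bst×1
BBSSTt gametes: BST×4, BSt×4
BbSsTt×BBSSTt grid (8·8=64): BBSSTT=4 BBSSTt=8 BBSStt=4 BBSsTT=4 BBSsTt=8 BBSstt=4 BbSSTT=4 BbSSTt=8 BbSStt=4 BbSsTT=4 BbSsTt=8 BbSstt=4
BbSSTT hits 4/64; gcd=4; 4÷4/64÷4 = 1/16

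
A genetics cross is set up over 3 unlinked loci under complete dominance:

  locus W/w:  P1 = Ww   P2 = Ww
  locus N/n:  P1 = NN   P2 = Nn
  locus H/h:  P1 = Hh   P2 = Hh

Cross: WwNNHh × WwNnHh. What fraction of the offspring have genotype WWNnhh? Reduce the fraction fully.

P(WWNnhh) = 1/32

WwNNHh gametes: WNH×2, WNh×2, wNH×2, wNh×2
WwNnHh gametes: WNH×1, WNh×1, WnH×1, Wnh×1, wNH×1, wNh×1, wnH×1, wnh×1
WwNNHh×WwNnHh grid (8·8=64): WWNNHH=2 WWNNHh=4 WWNNhh=2 WWNnHH=2 WWNnHh=4 WWNnhh=2 WwNNHH=4 WwNNHh=8 WwNNhh=4 WwNnHH=4 WwNnHh=8 WwNnhh=4 wwNNHH=2 wwNNHh=4 wwNNhh=2 wwNnHH=2 wwNnHh=4 wwNnhh=2
WWNnhh hits 2/64; gcd=2; 2÷2/64÷2 = 1/32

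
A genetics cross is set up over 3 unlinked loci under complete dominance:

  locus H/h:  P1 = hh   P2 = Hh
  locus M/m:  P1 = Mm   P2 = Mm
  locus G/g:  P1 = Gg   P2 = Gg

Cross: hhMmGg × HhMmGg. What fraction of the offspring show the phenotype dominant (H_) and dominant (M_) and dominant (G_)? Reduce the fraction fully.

hhMmGg gametes: hMG×2, hMg×2, hmG×2, hmg×2
HhMmGg gametes: HMG×1, HMg×1, HmG×1, Hmg×1, hMG×1, hMg×1, hmG×1, hmg×1
hhMmGg×HhMmGg grid (8·8=64): HhMMGG=2 HhMMGg=4 HhMMgg=2 HhMmGG=4 HhMmGg=8 HhMmgg=4 HhmmGG=2 HhmmGg=4 Hhmmgg=2 hhMMGG=2 hhMMGg=4 hhMMgg=2 hhMmGG=4 hhMmGg=8 hhMmgg=4 hhmmGG=2 hhmmGg=4 hhmmgg=2
H_ M_ G_ hits 18/64; gcd=2; 18÷2/64÷2 = 9/32

P(H_ M_ G_) = 9/32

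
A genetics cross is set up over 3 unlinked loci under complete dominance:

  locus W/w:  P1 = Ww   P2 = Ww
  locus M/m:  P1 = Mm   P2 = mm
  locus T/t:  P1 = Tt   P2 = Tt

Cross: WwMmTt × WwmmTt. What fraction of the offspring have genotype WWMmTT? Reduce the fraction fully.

WwMmTt gametes: WMT×1, WMt×1, WmT×1, Wmt×1, wMT×1, wMt×1, wmT×1, wmt×1
WwmmTt gametes: WmT×2, Wmt×2, wmT×2, wmt×2
WwMmTt×WwmmTt grid (8·8=64): WWMmTT=2 WWMmTt=4 WWMmtt=2 WWmmTT=2 WWmmTt=4 WWmmtt=2 WwMmTT=4 WwMmTt=8 WwMmtt=4 WwmmTT=4 WwmmTt=8 Wwmmtt=4 wwMmTT=2 wwMmTt=4 wwMmtt=2 wwmmTT=2 wwmmTt=4 wwmmtt=2
WWMmTT hits 2/64; gcd=2; 2÷2/64÷2 = 1/32

P(WWMmTT) = 1/32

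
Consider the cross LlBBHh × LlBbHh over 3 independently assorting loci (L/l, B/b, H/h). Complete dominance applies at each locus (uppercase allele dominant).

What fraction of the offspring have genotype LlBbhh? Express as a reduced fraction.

P(LlBbhh) = 1/16

LlBBHh gametes: LBH×2, LBh×2, lBH×2, lBh×2
LlBbHh gametes: LBH×1, LBh×1, LbH×1, Lbh×1, lBH×1, lBh×1, lbH×1, lbh×1
LlBBHh×LlBbHh grid (8·8=64): LLBBHH=2 LLBBHh=4 LLBBhh=2 LLBbHH=2 LLBbHh=4 LLBbhh=2 LlBBHH=4 LlBBHh=8 LlBBhh=4 LlBbHH=4 LlBbHh=8 LlBbhh=4 llBBHH=2 llBBHh=4 llBBhh=2 llBbHH=2 llBbHh=4 llBbhh=2
LlBbhh hits 4/64; gcd=4; 4÷4/64÷4 = 1/16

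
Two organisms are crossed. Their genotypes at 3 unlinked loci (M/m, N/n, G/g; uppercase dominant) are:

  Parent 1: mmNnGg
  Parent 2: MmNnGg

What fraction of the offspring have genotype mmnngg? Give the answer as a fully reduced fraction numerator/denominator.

mmNnGg gametes: mNG×2, mNg×2, mnG×2, mng×2
MmNnGg gametes: MNG×1, MNg×1, MnG×1, Mng×1, mNG×1, mNg×1, mnG×1, mng×1
mmNnGg×MmNnGg grid (8·8=64): MmNNGG=2 MmNNGg=4 MmNNgg=2 MmNnGG=4 MmNnGg=8 MmNngg=4 MmnnGG=2 MmnnGg=4 Mmnngg=2 mmNNGG=2 mmNNGg=4 mmNNgg=2 mmNnGG=4 mmNnGg=8 mmNngg=4 mmnnGG=2 mmnnGg=4 mmnngg=2
mmnngg hits 2/64; gcd=2; 2÷2/64÷2 = 1/32

P(mmnngg) = 1/32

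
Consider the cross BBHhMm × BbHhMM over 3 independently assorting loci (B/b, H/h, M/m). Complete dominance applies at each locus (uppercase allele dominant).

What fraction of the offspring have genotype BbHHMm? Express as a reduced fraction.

BBHhMm gametes: BHM×2, BHm×2, BhM×2, Bhm×2
BbHhMM gametes: BHM×2, BhM×2, bHM×2, bhM×2
BBHhMm×BbHhMM grid (8·8=64): BBHHMM=4 BBHHMm=4 BBHhMM=8 BBHhMm=8 BBhhMM=4 BBhhMm=4 BbHHMM=4 BbHHMm=4 BbHhMM=8 BbHhMm=8 BbhhMM=4 BbhhMm=4
BbHHMm hits 4/64; gcd=4; 4÷4/64÷4 = 1/16

P(BbHHMm) = 1/16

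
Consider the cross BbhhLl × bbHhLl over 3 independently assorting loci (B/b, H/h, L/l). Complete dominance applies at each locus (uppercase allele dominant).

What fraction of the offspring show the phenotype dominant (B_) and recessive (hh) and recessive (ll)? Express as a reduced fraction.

P(B_ hh ll) = 1/16

BbhhLl gametes: BhL×2, Bhl×2, bhL×2, bhl×2
bbHhLl gametes: bHL×2, bHl×2, bhL×2, bhl×2
BbhhLl×bbHhLl grid (8·8=64): BbHhLL=4 BbHhLl=8 BbHhll=4 BbhhLL=4 BbhhLl=8 Bbhhll=4 bbHhLL=4 bbHhLl=8 bbHhll=4 bbhhLL=4 bbhhLl=8 bbhhll=4
B_ hh ll hits 4/64; gcd=4; 4÷4/64÷4 = 1/16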